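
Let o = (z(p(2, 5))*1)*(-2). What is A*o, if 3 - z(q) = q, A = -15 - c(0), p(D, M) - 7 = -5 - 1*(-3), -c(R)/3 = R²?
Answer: -60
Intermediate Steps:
c(R) = -3*R²
p(D, M) = 5 (p(D, M) = 7 + (-5 - 1*(-3)) = 7 + (-5 + 3) = 7 - 2 = 5)
A = -15 (A = -15 - (-3)*0² = -15 - (-3)*0 = -15 - 1*0 = -15 + 0 = -15)
z(q) = 3 - q
o = 4 (o = ((3 - 1*5)*1)*(-2) = ((3 - 5)*1)*(-2) = -2*1*(-2) = -2*(-2) = 4)
A*o = -15*4 = -60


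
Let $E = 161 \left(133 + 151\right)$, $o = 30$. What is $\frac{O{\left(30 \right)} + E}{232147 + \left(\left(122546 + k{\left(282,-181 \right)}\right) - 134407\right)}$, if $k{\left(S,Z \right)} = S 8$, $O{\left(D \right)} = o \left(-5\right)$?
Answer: $\frac{22787}{111271} \approx 0.20479$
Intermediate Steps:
$O{\left(D \right)} = -150$ ($O{\left(D \right)} = 30 \left(-5\right) = -150$)
$k{\left(S,Z \right)} = 8 S$
$E = 45724$ ($E = 161 \cdot 284 = 45724$)
$\frac{O{\left(30 \right)} + E}{232147 + \left(\left(122546 + k{\left(282,-181 \right)}\right) - 134407\right)} = \frac{-150 + 45724}{232147 + \left(\left(122546 + 8 \cdot 282\right) - 134407\right)} = \frac{45574}{232147 + \left(\left(122546 + 2256\right) - 134407\right)} = \frac{45574}{232147 + \left(124802 - 134407\right)} = \frac{45574}{232147 - 9605} = \frac{45574}{222542} = 45574 \cdot \frac{1}{222542} = \frac{22787}{111271}$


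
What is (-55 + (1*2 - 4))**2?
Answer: 3249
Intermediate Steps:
(-55 + (1*2 - 4))**2 = (-55 + (2 - 4))**2 = (-55 - 2)**2 = (-57)**2 = 3249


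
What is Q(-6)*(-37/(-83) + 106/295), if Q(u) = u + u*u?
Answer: 118278/4897 ≈ 24.153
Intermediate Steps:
Q(u) = u + u**2
Q(-6)*(-37/(-83) + 106/295) = (-6*(1 - 6))*(-37/(-83) + 106/295) = (-6*(-5))*(-37*(-1/83) + 106*(1/295)) = 30*(37/83 + 106/295) = 30*(19713/24485) = 118278/4897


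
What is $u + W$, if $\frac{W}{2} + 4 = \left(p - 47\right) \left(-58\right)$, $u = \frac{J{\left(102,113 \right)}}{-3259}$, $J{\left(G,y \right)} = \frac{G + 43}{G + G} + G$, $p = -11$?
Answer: $\frac{4467676967}{664836} \approx 6720.0$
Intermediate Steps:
$J{\left(G,y \right)} = G + \frac{43 + G}{2 G}$ ($J{\left(G,y \right)} = \frac{43 + G}{2 G} + G = G + \frac{43 + G}{2 G}$)
$u = - \frac{20953}{664836}$ ($u = \frac{\frac{1}{2} + 102 + \frac{43}{2 \cdot 102}}{-3259} = \left(\frac{1}{2} + 102 + \frac{43}{2} \cdot \frac{1}{102}\right) \left(- \frac{1}{3259}\right) = \left(\frac{1}{2} + 102 + \frac{43}{204}\right) \left(- \frac{1}{3259}\right) = \frac{20953}{204} \left(- \frac{1}{3259}\right) = - \frac{20953}{664836} \approx -0.031516$)
$W = 6720$ ($W = -8 + 2 \left(-11 - 47\right) \left(-58\right) = -8 + 2 \left(\left(-58\right) \left(-58\right)\right) = -8 + 2 \cdot 3364 = -8 + 6728 = 6720$)
$u + W = - \frac{20953}{664836} + 6720 = \frac{4467676967}{664836}$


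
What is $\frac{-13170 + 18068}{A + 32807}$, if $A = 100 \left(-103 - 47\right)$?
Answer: $\frac{4898}{17807} \approx 0.27506$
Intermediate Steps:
$A = -15000$ ($A = 100 \left(-150\right) = -15000$)
$\frac{-13170 + 18068}{A + 32807} = \frac{-13170 + 18068}{-15000 + 32807} = \frac{4898}{17807}$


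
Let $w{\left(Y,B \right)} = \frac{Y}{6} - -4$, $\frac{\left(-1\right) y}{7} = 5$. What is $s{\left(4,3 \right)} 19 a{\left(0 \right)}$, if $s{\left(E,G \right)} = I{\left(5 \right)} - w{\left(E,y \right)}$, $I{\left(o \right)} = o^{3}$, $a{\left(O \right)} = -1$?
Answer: $- \frac{6859}{3} \approx -2286.3$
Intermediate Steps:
$y = -35$ ($y = \left(-7\right) 5 = -35$)
$w{\left(Y,B \right)} = 4 + \frac{Y}{6}$ ($w{\left(Y,B \right)} = Y \frac{1}{6} + 4 = \frac{Y}{6} + 4 = 4 + \frac{Y}{6}$)
$s{\left(E,G \right)} = 121 - \frac{E}{6}$ ($s{\left(E,G \right)} = 5^{3} - \left(4 + \frac{E}{6}\right) = 125 - \left(4 + \frac{E}{6}\right) = 121 - \frac{E}{6}$)
$s{\left(4,3 \right)} 19 a{\left(0 \right)} = \left(121 - \frac{2}{3}\right) 19 \left(-1\right) = \frac{361}{3} \cdot 19 \left(-1\right) = \frac{6859}{3} \left(-1\right) = - \frac{6859}{3}$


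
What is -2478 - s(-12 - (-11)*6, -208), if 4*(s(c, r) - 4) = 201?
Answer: -10129/4 ≈ -2532.3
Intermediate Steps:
s(c, r) = 217/4 (s(c, r) = 4 + (¼)*201 = 4 + 201/4 = 217/4)
-2478 - s(-12 - (-11)*6, -208) = -2478 - 1*217/4 = -2478 - 217/4 = -10129/4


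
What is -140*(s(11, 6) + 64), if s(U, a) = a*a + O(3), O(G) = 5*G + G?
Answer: -16520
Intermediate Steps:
O(G) = 6*G
s(U, a) = 18 + a² (s(U, a) = a*a + 6*3 = a² + 18 = 18 + a²)
-140*(s(11, 6) + 64) = -140*((18 + 6²) + 64) = -140*((18 + 36) + 64) = -140*(54 + 64) = -140*118 = -16520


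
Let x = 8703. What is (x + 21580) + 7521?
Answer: 37804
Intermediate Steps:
(x + 21580) + 7521 = (8703 + 21580) + 7521 = 30283 + 7521 = 37804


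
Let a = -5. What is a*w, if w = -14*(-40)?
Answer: -2800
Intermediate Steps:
w = 560
a*w = -5*560 = -2800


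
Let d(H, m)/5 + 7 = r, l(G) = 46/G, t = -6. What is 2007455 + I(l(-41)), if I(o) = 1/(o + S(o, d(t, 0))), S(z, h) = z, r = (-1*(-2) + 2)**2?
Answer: 184685819/92 ≈ 2.0075e+6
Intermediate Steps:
r = 16 (r = (2 + 2)**2 = 4**2 = 16)
d(H, m) = 45 (d(H, m) = -35 + 5*16 = -35 + 80 = 45)
I(o) = 1/(2*o) (I(o) = 1/(o + o) = 1/(2*o))
2007455 + I(l(-41)) = 2007455 + 1/(2*((46/(-41)))) = 2007455 + 1/(2*((46*(-1/41)))) = 2007455 + 1/(2*(-46/41)) = 2007455 + (1/2)*(-41/46) = 2007455 - 41/92 = 184685819/92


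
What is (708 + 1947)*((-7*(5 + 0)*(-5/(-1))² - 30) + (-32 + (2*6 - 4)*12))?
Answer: -2232855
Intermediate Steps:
(708 + 1947)*((-7*(5 + 0)*(-5/(-1))² - 30) + (-32 + (2*6 - 4)*12)) = 2655*((-35*(-5*(-1))² - 30) + (-32 + (12 - 4)*12)) = 2655*((-35*5² - 30) + (-32 + 8*12)) = 2655*((-35*25 - 30) + (-32 + 96)) = 2655*((-7*125 - 30) + 64) = 2655*((-875 - 30) + 64) = 2655*(-905 + 64) = 2655*(-841) = -2232855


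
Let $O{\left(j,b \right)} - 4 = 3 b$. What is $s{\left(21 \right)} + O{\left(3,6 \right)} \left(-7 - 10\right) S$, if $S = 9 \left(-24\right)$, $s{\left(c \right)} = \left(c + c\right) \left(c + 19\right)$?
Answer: $82464$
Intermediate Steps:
$O{\left(j,b \right)} = 4 + 3 b$
$s{\left(c \right)} = 2 c \left(19 + c\right)$
$S = -216$
$s{\left(21 \right)} + O{\left(3,6 \right)} \left(-7 - 10\right) S = 2 \cdot 21 \left(19 + 21\right) + \left(4 + 3 \cdot 6\right) \left(-7 - 10\right) \left(-216\right) = 2 \cdot 21 \cdot 40 + \left(4 + 18\right) \left(-17\right) \left(-216\right) = 1680 + 22 \left(-17\right) \left(-216\right) = 1680 - -80784 = 1680 + 80784 = 82464$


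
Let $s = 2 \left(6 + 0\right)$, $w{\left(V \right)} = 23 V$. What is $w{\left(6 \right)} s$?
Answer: $1656$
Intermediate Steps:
$s = 12$ ($s = 2 \cdot 6 = 12$)
$w{\left(6 \right)} s = 23 \cdot 6 \cdot 12 = 138 \cdot 12 = 1656$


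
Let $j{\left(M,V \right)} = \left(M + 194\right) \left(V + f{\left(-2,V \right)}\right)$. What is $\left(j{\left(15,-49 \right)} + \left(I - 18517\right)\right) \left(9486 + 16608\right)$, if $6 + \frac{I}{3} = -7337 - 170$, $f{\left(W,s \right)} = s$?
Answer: $-1605772572$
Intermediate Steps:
$j{\left(M,V \right)} = 2 V \left(194 + M\right)$ ($j{\left(M,V \right)} = \left(M + 194\right) \left(V + V\right) = \left(194 + M\right) 2 V = 2 V \left(194 + M\right)$)
$I = -22539$ ($I = -18 + 3 \left(-7337 - 170\right) = -18 + 3 \left(-7507\right) = -18 - 22521 = -22539$)
$\left(j{\left(15,-49 \right)} + \left(I - 18517\right)\right) \left(9486 + 16608\right) = \left(2 \left(-49\right) \left(194 + 15\right) - 41056\right) \left(9486 + 16608\right) = \left(2 \left(-49\right) 209 - 41056\right) 26094 = \left(-20482 - 41056\right) 26094 = \left(-61538\right) 26094 = -1605772572$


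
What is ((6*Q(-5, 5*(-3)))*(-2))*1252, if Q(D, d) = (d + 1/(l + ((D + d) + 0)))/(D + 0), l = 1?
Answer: -4296864/95 ≈ -45230.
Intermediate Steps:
Q(D, d) = (d + 1/(1 + D + d))/D (Q(D, d) = (d + 1/(1 + ((D + d) + 0)))/(D + 0) = (d + 1/(1 + (D + d)))/D = (d + 1/(1 + D + d))/D)
((6*Q(-5, 5*(-3)))*(-2))*1252 = ((6*((1 + 5*(-3) + (5*(-3))² - 25*(-3))/((-5)*(1 - 5 + 5*(-3)))))*(-2))*1252 = ((6*(-(1 - 15 + (-15)² - 5*(-15))/(5*(1 - 5 - 15))))*(-2))*1252 = ((6*(-⅕*(1 - 15 + 225 + 75)/(-19)))*(-2))*1252 = ((6*(-⅕*(-1/19)*286))*(-2))*1252 = ((6*(286/95))*(-2))*1252 = ((1716/95)*(-2))*1252 = -3432/95*1252 = -4296864/95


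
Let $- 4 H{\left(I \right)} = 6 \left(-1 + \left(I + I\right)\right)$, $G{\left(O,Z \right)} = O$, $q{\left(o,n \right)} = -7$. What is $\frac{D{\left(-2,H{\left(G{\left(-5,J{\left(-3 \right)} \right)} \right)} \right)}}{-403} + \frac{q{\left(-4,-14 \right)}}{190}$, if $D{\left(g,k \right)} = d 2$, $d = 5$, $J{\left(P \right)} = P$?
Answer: $- \frac{4721}{76570} \approx -0.061656$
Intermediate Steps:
$H{\left(I \right)} = \frac{3}{2} - 3 I$ ($H{\left(I \right)} = - \frac{6 \left(-1 + \left(I + I\right)\right)}{4} = - \frac{6 \left(-1 + 2 I\right)}{4} = - \frac{-6 + 12 I}{4} = \frac{3}{2} - 3 I$)
$D{\left(g,k \right)} = 10$ ($D{\left(g,k \right)} = 5 \cdot 2 = 10$)
$\frac{D{\left(-2,H{\left(G{\left(-5,J{\left(-3 \right)} \right)} \right)} \right)}}{-403} + \frac{q{\left(-4,-14 \right)}}{190} = \frac{10}{-403} - \frac{7}{190} = 10 \left(- \frac{1}{403}\right) - \frac{7}{190} = - \frac{10}{403} - \frac{7}{190} = - \frac{4721}{76570}$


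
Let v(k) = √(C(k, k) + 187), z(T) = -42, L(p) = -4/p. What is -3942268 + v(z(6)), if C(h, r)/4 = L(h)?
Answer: -3942268 + √82635/21 ≈ -3.9423e+6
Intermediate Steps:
C(h, r) = -16/h (C(h, r) = 4*(-4/h) = -16/h)
v(k) = √(187 - 16/k) (v(k) = √(-16/k + 187) = √(187 - 16/k))
-3942268 + v(z(6)) = -3942268 + √(187 - 16/(-42)) = -3942268 + √(187 - 16*(-1/42)) = -3942268 + √(187 + 8/21) = -3942268 + √(3935/21) = -3942268 + √82635/21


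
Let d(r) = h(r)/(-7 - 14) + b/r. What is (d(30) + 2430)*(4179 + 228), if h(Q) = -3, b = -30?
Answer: 74936628/7 ≈ 1.0705e+7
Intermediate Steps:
d(r) = ⅐ - 30/r (d(r) = -3/(-7 - 14) - 30/r = -3/(-21) - 30/r = -3*(-1/21) - 30/r = ⅐ - 30/r)
(d(30) + 2430)*(4179 + 228) = ((⅐)*(-210 + 30)/30 + 2430)*(4179 + 228) = ((⅐)*(1/30)*(-180) + 2430)*4407 = (-6/7 + 2430)*4407 = (17004/7)*4407 = 74936628/7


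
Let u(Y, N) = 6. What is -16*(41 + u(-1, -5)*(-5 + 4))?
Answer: -560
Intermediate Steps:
-16*(41 + u(-1, -5)*(-5 + 4)) = -16*(41 + 6*(-5 + 4)) = -16*(41 + 6*(-1)) = -16*(41 - 6) = -16*35 = -560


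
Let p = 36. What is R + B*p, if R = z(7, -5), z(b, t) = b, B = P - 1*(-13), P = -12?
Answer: 43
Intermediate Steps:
B = 1 (B = -12 - 1*(-13) = -12 + 13 = 1)
R = 7
R + B*p = 7 + 1*36 = 7 + 36 = 43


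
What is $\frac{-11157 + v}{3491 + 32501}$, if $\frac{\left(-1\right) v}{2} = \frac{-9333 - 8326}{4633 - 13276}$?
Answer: $- \frac{96465269}{311078856} \approx -0.3101$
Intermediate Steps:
$v = - \frac{35318}{8643}$ ($v = - 2 \frac{-9333 - 8326}{4633 - 13276} = - 2 \left(- \frac{17659}{-8643}\right) = - 2 \left(\left(-17659\right) \left(- \frac{1}{8643}\right)\right) = \left(-2\right) \frac{17659}{8643} = - \frac{35318}{8643} \approx -4.0863$)
$\frac{-11157 + v}{3491 + 32501} = \frac{-11157 - \frac{35318}{8643}}{3491 + 32501} = - \frac{96465269}{8643 \cdot 35992} = \left(- \frac{96465269}{8643}\right) \frac{1}{35992} = - \frac{96465269}{311078856}$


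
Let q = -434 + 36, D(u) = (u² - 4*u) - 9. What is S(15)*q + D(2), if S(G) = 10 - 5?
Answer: -2003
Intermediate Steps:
S(G) = 5
D(u) = -9 + u² - 4*u
q = -398
S(15)*q + D(2) = 5*(-398) + (-9 + 2² - 4*2) = -1990 + (-9 + 4 - 8) = -1990 - 13 = -2003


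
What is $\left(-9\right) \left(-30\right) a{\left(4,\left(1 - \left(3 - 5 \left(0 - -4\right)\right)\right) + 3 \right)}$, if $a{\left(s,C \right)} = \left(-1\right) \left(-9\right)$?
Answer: $2430$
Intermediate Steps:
$a{\left(s,C \right)} = 9$
$\left(-9\right) \left(-30\right) a{\left(4,\left(1 - \left(3 - 5 \left(0 - -4\right)\right)\right) + 3 \right)} = \left(-9\right) \left(-30\right) 9 = 270 \cdot 9 = 2430$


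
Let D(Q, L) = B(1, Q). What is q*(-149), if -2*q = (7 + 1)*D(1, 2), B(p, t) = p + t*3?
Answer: 2384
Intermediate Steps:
B(p, t) = p + 3*t
D(Q, L) = 1 + 3*Q
q = -16 (q = -(7 + 1)*(1 + 3*1)/2 = -4*(1 + 3) = -4*4 = -½*32 = -16)
q*(-149) = -16*(-149) = 2384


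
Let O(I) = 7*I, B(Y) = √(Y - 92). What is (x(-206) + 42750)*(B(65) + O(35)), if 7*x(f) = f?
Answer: 10466540 + 897132*I*√3/7 ≈ 1.0467e+7 + 2.2198e+5*I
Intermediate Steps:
B(Y) = √(-92 + Y)
x(f) = f/7
(x(-206) + 42750)*(B(65) + O(35)) = ((⅐)*(-206) + 42750)*(√(-92 + 65) + 7*35) = (-206/7 + 42750)*(√(-27) + 245) = 299044*(3*I*√3 + 245)/7 = 299044*(245 + 3*I*√3)/7 = 10466540 + 897132*I*√3/7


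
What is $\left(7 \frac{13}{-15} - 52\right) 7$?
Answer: $- \frac{6097}{15} \approx -406.47$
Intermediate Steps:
$\left(7 \frac{13}{-15} - 52\right) 7 = \left(7 \cdot 13 \left(- \frac{1}{15}\right) - 52\right) 7 = \left(7 \left(- \frac{13}{15}\right) - 52\right) 7 = \left(- \frac{91}{15} - 52\right) 7 = \left(- \frac{871}{15}\right) 7 = - \frac{6097}{15}$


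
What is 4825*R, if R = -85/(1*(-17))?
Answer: 24125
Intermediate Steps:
R = 5 (R = -85/(-17) = -85*(-1/17) = 5)
4825*R = 4825*5 = 24125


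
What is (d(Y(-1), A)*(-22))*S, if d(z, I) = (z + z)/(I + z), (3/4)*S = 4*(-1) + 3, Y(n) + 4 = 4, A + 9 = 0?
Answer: 0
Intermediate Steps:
A = -9 (A = -9 + 0 = -9)
Y(n) = 0 (Y(n) = -4 + 4 = 0)
S = -4/3 (S = 4*(4*(-1) + 3)/3 = 4*(-4 + 3)/3 = (4/3)*(-1) = -4/3 ≈ -1.3333)
d(z, I) = 2*z/(I + z) (d(z, I) = (2*z)/(I + z) = 2*z/(I + z))
(d(Y(-1), A)*(-22))*S = ((2*0/(-9 + 0))*(-22))*(-4/3) = ((2*0/(-9))*(-22))*(-4/3) = ((2*0*(-⅑))*(-22))*(-4/3) = (0*(-22))*(-4/3) = 0*(-4/3) = 0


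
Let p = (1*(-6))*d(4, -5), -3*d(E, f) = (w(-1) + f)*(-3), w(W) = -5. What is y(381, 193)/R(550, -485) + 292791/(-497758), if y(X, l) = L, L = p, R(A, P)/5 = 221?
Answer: -58733715/110004518 ≈ -0.53392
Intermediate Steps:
R(A, P) = 1105 (R(A, P) = 5*221 = 1105)
d(E, f) = -5 + f (d(E, f) = -(-5 + f)*(-3)/3 = -(15 - 3*f)/3 = -5 + f)
p = 60 (p = (1*(-6))*(-5 - 5) = -6*(-10) = 60)
L = 60
y(X, l) = 60
y(381, 193)/R(550, -485) + 292791/(-497758) = 60/1105 + 292791/(-497758) = 60*(1/1105) + 292791*(-1/497758) = 12/221 - 292791/497758 = -58733715/110004518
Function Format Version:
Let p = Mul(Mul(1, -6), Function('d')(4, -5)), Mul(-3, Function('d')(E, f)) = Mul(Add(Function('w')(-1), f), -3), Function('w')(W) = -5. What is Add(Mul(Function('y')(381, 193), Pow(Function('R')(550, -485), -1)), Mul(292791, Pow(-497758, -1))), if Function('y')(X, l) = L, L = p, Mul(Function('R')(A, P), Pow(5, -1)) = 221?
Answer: Rational(-58733715, 110004518) ≈ -0.53392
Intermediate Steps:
Function('R')(A, P) = 1105 (Function('R')(A, P) = Mul(5, 221) = 1105)
Function('d')(E, f) = Add(-5, f) (Function('d')(E, f) = Mul(Rational(-1, 3), Mul(Add(-5, f), -3)) = Mul(Rational(-1, 3), Add(15, Mul(-3, f))) = Add(-5, f))
p = 60 (p = Mul(Mul(1, -6), Add(-5, -5)) = Mul(-6, -10) = 60)
L = 60
Function('y')(X, l) = 60
Add(Mul(Function('y')(381, 193), Pow(Function('R')(550, -485), -1)), Mul(292791, Pow(-497758, -1))) = Add(Mul(60, Pow(1105, -1)), Mul(292791, Pow(-497758, -1))) = Add(Mul(60, Rational(1, 1105)), Mul(292791, Rational(-1, 497758))) = Add(Rational(12, 221), Rational(-292791, 497758)) = Rational(-58733715, 110004518)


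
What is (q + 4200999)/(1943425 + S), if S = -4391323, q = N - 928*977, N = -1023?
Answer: -1646660/1223949 ≈ -1.3454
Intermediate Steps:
q = -907679 (q = -1023 - 928*977 = -1023 - 906656 = -907679)
(q + 4200999)/(1943425 + S) = (-907679 + 4200999)/(1943425 - 4391323) = 3293320/(-2447898) = 3293320*(-1/2447898) = -1646660/1223949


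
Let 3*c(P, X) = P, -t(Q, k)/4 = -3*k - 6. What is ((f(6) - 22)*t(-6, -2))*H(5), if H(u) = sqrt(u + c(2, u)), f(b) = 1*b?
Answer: 0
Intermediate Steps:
t(Q, k) = 24 + 12*k (t(Q, k) = -4*(-3*k - 6) = -4*(-6 - 3*k) = 24 + 12*k)
c(P, X) = P/3
f(b) = b
H(u) = sqrt(2/3 + u) (H(u) = sqrt(u + (1/3)*2) = sqrt(u + 2/3) = sqrt(2/3 + u))
((f(6) - 22)*t(-6, -2))*H(5) = ((6 - 22)*(24 + 12*(-2)))*(sqrt(6 + 9*5)/3) = (-16*(24 - 24))*(sqrt(6 + 45)/3) = (-16*0)*(sqrt(51)/3) = 0*(sqrt(51)/3) = 0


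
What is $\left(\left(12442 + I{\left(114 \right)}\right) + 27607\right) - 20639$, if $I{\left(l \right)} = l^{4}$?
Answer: $168915426$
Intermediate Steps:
$\left(\left(12442 + I{\left(114 \right)}\right) + 27607\right) - 20639 = \left(\left(12442 + 114^{4}\right) + 27607\right) - 20639 = \left(\left(12442 + 168896016\right) + 27607\right) - 20639 = \left(168908458 + 27607\right) - 20639 = 168936065 - 20639 = 168915426$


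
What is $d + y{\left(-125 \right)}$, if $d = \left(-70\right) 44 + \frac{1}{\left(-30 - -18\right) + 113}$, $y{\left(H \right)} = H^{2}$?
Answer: $\frac{1267046}{101} \approx 12545.0$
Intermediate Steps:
$d = - \frac{311079}{101}$ ($d = -3080 + \frac{1}{\left(-30 + 18\right) + 113} = -3080 + \frac{1}{-12 + 113} = -3080 + \frac{1}{101} = - \frac{311079}{101} \approx -3080.0$)
$d + y{\left(-125 \right)} = - \frac{311079}{101} + \left(-125\right)^{2} = - \frac{311079}{101} + 15625 = \frac{1267046}{101}$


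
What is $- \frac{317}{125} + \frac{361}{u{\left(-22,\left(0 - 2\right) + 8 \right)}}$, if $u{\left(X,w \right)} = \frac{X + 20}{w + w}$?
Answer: $- \frac{271067}{125} \approx -2168.5$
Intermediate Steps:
$u{\left(X,w \right)} = \frac{20 + X}{2 w}$
$- \frac{317}{125} + \frac{361}{u{\left(-22,\left(0 - 2\right) + 8 \right)}} = - \frac{317}{125} + \frac{361}{\frac{1}{2} \frac{1}{\left(0 - 2\right) + 8} \left(20 - 22\right)} = \left(-317\right) \frac{1}{125} + \frac{361}{\frac{1}{2} \frac{1}{-2 + 8} \left(-2\right)} = - \frac{317}{125} + \frac{361}{\frac{1}{2} \cdot \frac{1}{6} \left(-2\right)} = - \frac{317}{125} + \frac{361}{- \frac{1}{6}} = - \frac{317}{125} + 361 \left(-6\right) = - \frac{317}{125} - 2166 = - \frac{271067}{125}$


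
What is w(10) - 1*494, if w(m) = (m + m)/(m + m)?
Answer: -493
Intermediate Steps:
w(m) = 1 (w(m) = (2*m)/((2*m)) = (2*m)*(1/(2*m)) = 1)
w(10) - 1*494 = 1 - 1*494 = 1 - 494 = -493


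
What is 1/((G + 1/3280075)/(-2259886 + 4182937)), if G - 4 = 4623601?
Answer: 2102583836275/5055257056792 ≈ 0.41592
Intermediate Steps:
G = 4623605 (G = 4 + 4623601 = 4623605)
1/((G + 1/3280075)/(-2259886 + 4182937)) = 1/((4623605 + 1/3280075)/(-2259886 + 4182937)) = 1/((4623605 + 1/3280075)/1923051) = 1/((15165771170376/3280075)*(1/1923051)) = 1/(5055257056792/2102583836275) = 2102583836275/5055257056792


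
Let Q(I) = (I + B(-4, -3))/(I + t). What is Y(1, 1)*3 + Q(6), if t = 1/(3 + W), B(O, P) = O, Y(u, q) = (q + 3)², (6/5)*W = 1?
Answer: 3479/72 ≈ 48.319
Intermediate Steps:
W = ⅚ (W = (⅚)*1 = ⅚ ≈ 0.83333)
Y(u, q) = (3 + q)²
t = 6/23 (t = 1/(3 + ⅚) = 1/(23/6) = 6/23 ≈ 0.26087)
Q(I) = (-4 + I)/(6/23 + I) (Q(I) = (I - 4)/(I + 6/23) = (-4 + I)/(6/23 + I))
Y(1, 1)*3 + Q(6) = (3 + 1)²*3 + 23*(-4 + 6)/(6 + 23*6) = 4²*3 + 23*2/(6 + 138) = 16*3 + 23*2/144 = 48 + 23*(1/144)*2 = 48 + 23/72 = 3479/72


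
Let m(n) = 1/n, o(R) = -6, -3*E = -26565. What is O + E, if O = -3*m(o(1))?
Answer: 17711/2 ≈ 8855.5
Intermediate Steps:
E = 8855 (E = -⅓*(-26565) = 8855)
O = ½ (O = -3/(-6) = -3*(-⅙) = ½ ≈ 0.50000)
O + E = ½ + 8855 = 17711/2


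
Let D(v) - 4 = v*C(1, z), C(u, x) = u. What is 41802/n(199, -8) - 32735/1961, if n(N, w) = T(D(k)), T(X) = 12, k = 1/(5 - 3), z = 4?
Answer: 13596817/3922 ≈ 3466.8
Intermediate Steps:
k = 1/2 ≈ 0.50000
D(v) = 4 + v (D(v) = 4 + v*1 = 4 + v)
n(N, w) = 12
41802/n(199, -8) - 32735/1961 = 41802/12 - 32735/1961 = 41802*(1/12) - 32735*1/1961 = 6967/2 - 32735/1961 = 13596817/3922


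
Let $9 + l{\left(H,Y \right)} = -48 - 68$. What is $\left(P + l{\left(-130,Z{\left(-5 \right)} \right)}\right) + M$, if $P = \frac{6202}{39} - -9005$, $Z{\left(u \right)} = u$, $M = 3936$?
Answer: $\frac{506026}{39} \approx 12975.0$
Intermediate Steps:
$l{\left(H,Y \right)} = -125$ ($l{\left(H,Y \right)} = -9 - 116 = -125$)
$P = \frac{357397}{39}$ ($P = 6202 \cdot \frac{1}{39} + 9005 = \frac{6202}{39} + 9005 = \frac{357397}{39} \approx 9164.0$)
$\left(P + l{\left(-130,Z{\left(-5 \right)} \right)}\right) + M = \left(\frac{357397}{39} - 125\right) + 3936 = \frac{352522}{39} + 3936 = \frac{506026}{39}$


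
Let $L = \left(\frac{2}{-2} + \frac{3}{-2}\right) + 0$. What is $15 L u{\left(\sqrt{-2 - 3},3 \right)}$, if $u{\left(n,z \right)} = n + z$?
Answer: $- \frac{225}{2} - \frac{75 i \sqrt{5}}{2} \approx -112.5 - 83.853 i$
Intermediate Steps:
$L = - \frac{5}{2}$ ($L = \left(2 \left(- \frac{1}{2}\right) + 3 \left(- \frac{1}{2}\right)\right) + 0 = \left(-1 - \frac{3}{2}\right) + 0 = - \frac{5}{2} + 0 = - \frac{5}{2} \approx -2.5$)
$15 L u{\left(\sqrt{-2 - 3},3 \right)} = 15 \left(- \frac{5}{2}\right) \left(\sqrt{-2 - 3} + 3\right) = - \frac{75 \left(\sqrt{-5} + 3\right)}{2} = - \frac{75 \left(i \sqrt{5} + 3\right)}{2} = - \frac{75 \left(3 + i \sqrt{5}\right)}{2} = - \frac{225}{2} - \frac{75 i \sqrt{5}}{2}$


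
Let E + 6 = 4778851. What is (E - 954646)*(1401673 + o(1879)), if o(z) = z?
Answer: 5367462154848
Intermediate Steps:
E = 4778845 (E = -6 + 4778851 = 4778845)
(E - 954646)*(1401673 + o(1879)) = (4778845 - 954646)*(1401673 + 1879) = 3824199*1403552 = 5367462154848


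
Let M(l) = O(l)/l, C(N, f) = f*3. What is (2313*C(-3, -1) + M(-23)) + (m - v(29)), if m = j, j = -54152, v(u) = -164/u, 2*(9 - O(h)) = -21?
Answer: -81488981/1334 ≈ -61086.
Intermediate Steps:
O(h) = 39/2 (O(h) = 9 - ½*(-21) = 9 + 21/2 = 39/2)
C(N, f) = 3*f
m = -54152
M(l) = 39/(2*l)
(2313*C(-3, -1) + M(-23)) + (m - v(29)) = (2313*(3*(-1)) + (39/2)/(-23)) + (-54152 - (-164)/29) = (2313*(-3) + (39/2)*(-1/23)) + (-54152 - (-164)/29) = (-6939 - 39/46) + (-54152 - 1*(-164/29)) = -319233/46 + (-54152 + 164/29) = -319233/46 - 1570244/29 = -81488981/1334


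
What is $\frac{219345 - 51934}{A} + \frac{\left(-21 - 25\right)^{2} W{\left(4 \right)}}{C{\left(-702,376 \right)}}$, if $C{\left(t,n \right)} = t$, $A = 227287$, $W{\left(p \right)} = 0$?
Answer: $\frac{167411}{227287} \approx 0.73656$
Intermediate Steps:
$\frac{219345 - 51934}{A} + \frac{\left(-21 - 25\right)^{2} W{\left(4 \right)}}{C{\left(-702,376 \right)}} = \frac{219345 - 51934}{227287} + \frac{\left(-21 - 25\right)^{2} \cdot 0}{-702} = \left(219345 - 51934\right) \frac{1}{227287} + \left(-46\right)^{2} \cdot 0 \left(- \frac{1}{702}\right) = 167411 \cdot \frac{1}{227287} + 2116 \cdot 0 \left(- \frac{1}{702}\right) = \frac{167411}{227287} + 0 \left(- \frac{1}{702}\right) = \frac{167411}{227287} + 0 = \frac{167411}{227287}$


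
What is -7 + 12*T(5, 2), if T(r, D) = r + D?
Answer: 77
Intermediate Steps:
T(r, D) = D + r
-7 + 12*T(5, 2) = -7 + 12*(2 + 5) = -7 + 12*7 = -7 + 84 = 77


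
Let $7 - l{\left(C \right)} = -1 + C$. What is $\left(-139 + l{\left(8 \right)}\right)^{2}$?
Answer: $19321$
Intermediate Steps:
$l{\left(C \right)} = 8 - C$ ($l{\left(C \right)} = 7 - \left(-1 + C\right) = 8 - C$)
$\left(-139 + l{\left(8 \right)}\right)^{2} = \left(-139 + \left(8 - 8\right)\right)^{2} = \left(-139 + 0\right)^{2} = \left(-139\right)^{2} = 19321$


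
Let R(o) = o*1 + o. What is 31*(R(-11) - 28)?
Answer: -1550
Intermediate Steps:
R(o) = 2*o (R(o) = o + o = 2*o)
31*(R(-11) - 28) = 31*(2*(-11) - 28) = 31*(-22 - 28) = 31*(-50) = -1550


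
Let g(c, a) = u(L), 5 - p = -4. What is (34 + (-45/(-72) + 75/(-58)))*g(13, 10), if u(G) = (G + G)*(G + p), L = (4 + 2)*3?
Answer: 1879119/58 ≈ 32399.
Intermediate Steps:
L = 18 (L = 6*3 = 18)
p = 9 (p = 5 - 1*(-4) = 5 + 4 = 9)
u(G) = 2*G*(9 + G) (u(G) = (G + G)*(G + 9) = (2*G)*(9 + G) = 2*G*(9 + G))
g(c, a) = 972 (g(c, a) = 2*18*(9 + 18) = 2*18*27 = 972)
(34 + (-45/(-72) + 75/(-58)))*g(13, 10) = (34 + (-45/(-72) + 75/(-58)))*972 = (34 + (-45*(-1/72) + 75*(-1/58)))*972 = (34 + (5/8 - 75/58))*972 = (34 - 155/232)*972 = (7733/232)*972 = 1879119/58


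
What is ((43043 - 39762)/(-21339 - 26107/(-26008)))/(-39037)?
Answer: 85332248/21663919063385 ≈ 3.9389e-6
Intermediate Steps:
((43043 - 39762)/(-21339 - 26107/(-26008)))/(-39037) = (3281/(-21339 - 26107*(-1/26008)))*(-1/39037) = (3281/(-21339 + 26107/26008))*(-1/39037) = (3281/(-554958605/26008))*(-1/39037) = (3281*(-26008/554958605))*(-1/39037) = -85332248/554958605*(-1/39037) = 85332248/21663919063385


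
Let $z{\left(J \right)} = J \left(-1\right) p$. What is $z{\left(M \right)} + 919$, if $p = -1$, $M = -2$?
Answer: $917$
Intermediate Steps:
$z{\left(J \right)} = J$ ($z{\left(J \right)} = J \left(-1\right) \left(-1\right) = - J \left(-1\right) = J$)
$z{\left(M \right)} + 919 = -2 + 919 = 917$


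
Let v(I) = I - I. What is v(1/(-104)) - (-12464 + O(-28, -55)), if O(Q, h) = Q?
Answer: 12492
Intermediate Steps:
v(I) = 0
v(1/(-104)) - (-12464 + O(-28, -55)) = 0 - (-12464 - 28) = 0 - 1*(-12492) = 0 + 12492 = 12492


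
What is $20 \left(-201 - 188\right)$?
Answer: $-7780$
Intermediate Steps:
$20 \left(-201 - 188\right) = 20 \left(-389\right) = -7780$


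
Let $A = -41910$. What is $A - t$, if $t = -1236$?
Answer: $-40674$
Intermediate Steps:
$A - t = -41910 - -1236 = -41910 + 1236 = -40674$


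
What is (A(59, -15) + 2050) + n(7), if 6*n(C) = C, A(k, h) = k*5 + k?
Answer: 14431/6 ≈ 2405.2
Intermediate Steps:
A(k, h) = 6*k (A(k, h) = 5*k + k = 6*k)
n(C) = C/6
(A(59, -15) + 2050) + n(7) = (6*59 + 2050) + (1/6)*7 = (354 + 2050) + 7/6 = 2404 + 7/6 = 14431/6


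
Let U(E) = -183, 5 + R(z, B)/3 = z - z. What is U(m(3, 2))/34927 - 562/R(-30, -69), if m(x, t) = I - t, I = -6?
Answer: 19626229/523905 ≈ 37.461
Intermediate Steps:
R(z, B) = -15 (R(z, B) = -15 + 3*(z - z) = -15 + 3*0 = -15 + 0 = -15)
m(x, t) = -6 - t
U(m(3, 2))/34927 - 562/R(-30, -69) = -183/34927 - 562/(-15) = -183*1/34927 - 562*(-1/15) = -183/34927 + 562/15 = 19626229/523905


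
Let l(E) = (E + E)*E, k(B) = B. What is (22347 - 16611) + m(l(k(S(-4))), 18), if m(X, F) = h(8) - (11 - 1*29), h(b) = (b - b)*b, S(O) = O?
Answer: 5754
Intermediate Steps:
l(E) = 2*E**2 (l(E) = (2*E)*E = 2*E**2)
h(b) = 0 (h(b) = 0*b = 0)
m(X, F) = 18 (m(X, F) = 0 - (11 - 1*29) = 0 - (11 - 29) = 0 - 1*(-18) = 0 + 18 = 18)
(22347 - 16611) + m(l(k(S(-4))), 18) = (22347 - 16611) + 18 = 5736 + 18 = 5754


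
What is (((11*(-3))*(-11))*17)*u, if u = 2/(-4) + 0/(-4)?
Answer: -6171/2 ≈ -3085.5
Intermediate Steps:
u = -½ (u = 2*(-¼) + 0*(-¼) = -½ + 0 = -½ ≈ -0.50000)
(((11*(-3))*(-11))*17)*u = (((11*(-3))*(-11))*17)*(-½) = (-33*(-11)*17)*(-½) = (363*17)*(-½) = 6171*(-½) = -6171/2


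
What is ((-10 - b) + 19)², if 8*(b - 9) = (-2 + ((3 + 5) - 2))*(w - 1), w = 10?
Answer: 81/4 ≈ 20.250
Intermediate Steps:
b = 27/2 (b = 9 + ((-2 + ((3 + 5) - 2))*(10 - 1))/8 = 9 + ((-2 + (8 - 2))*9)/8 = 9 + ((-2 + 6)*9)/8 = 9 + (4*9)/8 = 9 + (⅛)*36 = 9 + 9/2 = 27/2 ≈ 13.500)
((-10 - b) + 19)² = ((-10 - 1*27/2) + 19)² = ((-10 - 27/2) + 19)² = (-47/2 + 19)² = (-9/2)² = 81/4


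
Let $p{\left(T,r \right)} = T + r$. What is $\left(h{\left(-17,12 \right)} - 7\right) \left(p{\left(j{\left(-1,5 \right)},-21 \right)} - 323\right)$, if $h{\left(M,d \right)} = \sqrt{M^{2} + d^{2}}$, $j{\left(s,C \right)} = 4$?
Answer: $2380 - 340 \sqrt{433} \approx -4694.9$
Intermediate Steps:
$\left(h{\left(-17,12 \right)} - 7\right) \left(p{\left(j{\left(-1,5 \right)},-21 \right)} - 323\right) = \left(\sqrt{\left(-17\right)^{2} + 12^{2}} - 7\right) \left(\left(4 - 21\right) - 323\right) = \left(\sqrt{289 + 144} - 7\right) \left(-17 - 323\right) = \left(\sqrt{433} - 7\right) \left(-340\right) = \left(-7 + \sqrt{433}\right) \left(-340\right) = 2380 - 340 \sqrt{433}$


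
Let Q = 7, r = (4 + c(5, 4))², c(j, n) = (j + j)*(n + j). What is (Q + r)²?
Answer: 78198649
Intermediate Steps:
c(j, n) = 2*j*(j + n) (c(j, n) = (2*j)*(j + n) = 2*j*(j + n))
r = 8836 (r = (4 + 2*5*(5 + 4))² = (4 + 2*5*9)² = (4 + 90)² = 94² = 8836)
(Q + r)² = (7 + 8836)² = 8843² = 78198649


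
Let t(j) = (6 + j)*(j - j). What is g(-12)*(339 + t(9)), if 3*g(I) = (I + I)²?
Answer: 65088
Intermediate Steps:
t(j) = 0 (t(j) = (6 + j)*0 = 0)
g(I) = 4*I²/3 (g(I) = (I + I)²/3 = (2*I)²/3 = (4*I²)/3 = 4*I²/3)
g(-12)*(339 + t(9)) = ((4/3)*(-12)²)*(339 + 0) = ((4/3)*144)*339 = 192*339 = 65088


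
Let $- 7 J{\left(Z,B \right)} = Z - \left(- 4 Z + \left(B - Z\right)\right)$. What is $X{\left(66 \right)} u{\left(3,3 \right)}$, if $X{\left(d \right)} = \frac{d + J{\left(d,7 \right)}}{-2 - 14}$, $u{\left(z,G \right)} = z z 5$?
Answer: $- \frac{3285}{112} \approx -29.33$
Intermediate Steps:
$J{\left(Z,B \right)} = - \frac{6 Z}{7} + \frac{B}{7}$ ($J{\left(Z,B \right)} = - \frac{Z - \left(- 4 Z + \left(B - Z\right)\right)}{7} = - \frac{Z - \left(B - 5 Z\right)}{7} = - \frac{- B + 6 Z}{7} = - \frac{6 Z}{7} + \frac{B}{7}$)
$u{\left(z,G \right)} = 5 z^{2}$ ($u{\left(z,G \right)} = z^{2} \cdot 5 = 5 z^{2}$)
$X{\left(d \right)} = - \frac{1}{16} - \frac{d}{112}$ ($X{\left(d \right)} = \frac{d - \left(-1 + \frac{6 d}{7}\right)}{-2 - 14} = \frac{d - \left(-1 + \frac{6 d}{7}\right)}{-16} = \left(d - \left(-1 + \frac{6 d}{7}\right)\right) \left(- \frac{1}{16}\right) = \left(1 + \frac{d}{7}\right) \left(- \frac{1}{16}\right) = - \frac{1}{16} - \frac{d}{112}$)
$X{\left(66 \right)} u{\left(3,3 \right)} = \left(- \frac{1}{16} - \frac{33}{56}\right) 5 \cdot 3^{2} = \left(- \frac{1}{16} - \frac{33}{56}\right) 5 \cdot 9 = \left(- \frac{73}{112}\right) 45 = - \frac{3285}{112}$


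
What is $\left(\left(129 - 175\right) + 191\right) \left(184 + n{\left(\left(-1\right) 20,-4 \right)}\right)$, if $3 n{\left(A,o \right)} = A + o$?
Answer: $25520$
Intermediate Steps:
$n{\left(A,o \right)} = \frac{A}{3} + \frac{o}{3}$ ($n{\left(A,o \right)} = \frac{A + o}{3} = \frac{A}{3} + \frac{o}{3}$)
$\left(\left(129 - 175\right) + 191\right) \left(184 + n{\left(\left(-1\right) 20,-4 \right)}\right) = \left(\left(129 - 175\right) + 191\right) \left(184 + \left(\frac{\left(-1\right) 20}{3} + \frac{1}{3} \left(-4\right)\right)\right) = \left(-46 + 191\right) \left(184 + \left(\frac{1}{3} \left(-20\right) - \frac{4}{3}\right)\right) = 145 \left(184 - 8\right) = 145 \cdot 176 = 25520$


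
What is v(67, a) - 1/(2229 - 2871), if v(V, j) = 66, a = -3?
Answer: 42373/642 ≈ 66.002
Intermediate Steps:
v(67, a) - 1/(2229 - 2871) = 66 - 1/(2229 - 2871) = 66 - 1/(-642) = 66 - 1*(-1/642) = 66 + 1/642 = 42373/642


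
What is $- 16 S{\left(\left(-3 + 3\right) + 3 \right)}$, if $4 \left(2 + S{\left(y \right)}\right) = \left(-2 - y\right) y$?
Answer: $92$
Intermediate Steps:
$S{\left(y \right)} = -2 + \frac{y \left(-2 - y\right)}{4}$ ($S{\left(y \right)} = -2 + \frac{\left(-2 - y\right) y}{4} = -2 + \frac{y \left(-2 - y\right)}{4}$)
$- 16 S{\left(\left(-3 + 3\right) + 3 \right)} = - 16 \left(-2 - \frac{\left(-3 + 3\right) + 3}{2} - \frac{\left(\left(-3 + 3\right) + 3\right)^{2}}{4}\right) = - 16 \left(-2 - \frac{0 + 3}{2} - \frac{\left(0 + 3\right)^{2}}{4}\right) = - 16 \left(-2 - \frac{3}{2} - \frac{3^{2}}{4}\right) = - 16 \left(-2 - \frac{3}{2} - \frac{9}{4}\right) = \left(-16\right) \left(- \frac{23}{4}\right) = 92$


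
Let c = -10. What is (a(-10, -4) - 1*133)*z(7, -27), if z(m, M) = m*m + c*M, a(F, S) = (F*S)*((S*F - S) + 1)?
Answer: 531773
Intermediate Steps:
a(F, S) = F*S*(1 - S + F*S) (a(F, S) = (F*S)*((F*S - S) + 1) = (F*S)*((-S + F*S) + 1) = (F*S)*(1 - S + F*S) = F*S*(1 - S + F*S))
z(m, M) = m² - 10*M (z(m, M) = m*m - 10*M = m² - 10*M)
(a(-10, -4) - 1*133)*z(7, -27) = (-10*(-4)*(1 - 1*(-4) - 10*(-4)) - 1*133)*(7² - 10*(-27)) = (-10*(-4)*(1 + 4 + 40) - 133)*(49 + 270) = (-10*(-4)*45 - 133)*319 = (1800 - 133)*319 = 1667*319 = 531773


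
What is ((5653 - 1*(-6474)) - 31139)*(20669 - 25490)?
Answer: 91656852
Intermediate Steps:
((5653 - 1*(-6474)) - 31139)*(20669 - 25490) = ((5653 + 6474) - 31139)*(-4821) = (12127 - 31139)*(-4821) = -19012*(-4821) = 91656852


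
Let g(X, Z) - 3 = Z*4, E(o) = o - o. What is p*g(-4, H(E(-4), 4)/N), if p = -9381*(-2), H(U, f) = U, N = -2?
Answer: 56286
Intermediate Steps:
E(o) = 0
g(X, Z) = 3 + 4*Z (g(X, Z) = 3 + Z*4 = 3 + 4*Z)
p = 18762 (p = -1*(-18762) = 18762)
p*g(-4, H(E(-4), 4)/N) = 18762*(3 + 4*(0/(-2))) = 18762*(3 + 4*(0*(-½))) = 18762*(3 + 4*0) = 18762*(3 + 0) = 18762*3 = 56286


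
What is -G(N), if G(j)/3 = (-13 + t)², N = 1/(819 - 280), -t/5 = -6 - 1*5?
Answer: -5292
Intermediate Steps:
t = 55 (t = -5*(-6 - 1*5) = -5*(-6 - 5) = -5*(-11) = 55)
N = 1/539 ≈ 0.0018553
G(j) = 5292 (G(j) = 3*(-13 + 55)² = 3*42² = 3*1764 = 5292)
-G(N) = -1*5292 = -5292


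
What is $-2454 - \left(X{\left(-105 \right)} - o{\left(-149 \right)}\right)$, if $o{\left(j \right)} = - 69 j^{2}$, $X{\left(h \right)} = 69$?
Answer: $-1534392$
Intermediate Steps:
$-2454 - \left(X{\left(-105 \right)} - o{\left(-149 \right)}\right) = -2454 - \left(69 - - 69 \left(-149\right)^{2}\right) = -2454 - \left(69 - \left(-69\right) 22201\right) = -2454 - \left(69 - -1531869\right) = -2454 - \left(69 + 1531869\right) = -2454 - 1531938 = -1534392$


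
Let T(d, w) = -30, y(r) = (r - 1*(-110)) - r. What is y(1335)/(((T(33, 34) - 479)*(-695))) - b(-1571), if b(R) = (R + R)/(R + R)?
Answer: -70729/70751 ≈ -0.99969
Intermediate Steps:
y(r) = 110 (y(r) = (r + 110) - r = (110 + r) - r = 110)
b(R) = 1 (b(R) = (2*R)/((2*R)) = (2*R)*(1/(2*R)) = 1)
y(1335)/(((T(33, 34) - 479)*(-695))) - b(-1571) = 110/(((-30 - 479)*(-695))) - 1*1 = 110/((-509*(-695))) - 1 = 110/353755 - 1 = 110*(1/353755) - 1 = 22/70751 - 1 = -70729/70751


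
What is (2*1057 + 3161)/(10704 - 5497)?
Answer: 5275/5207 ≈ 1.0131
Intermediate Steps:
(2*1057 + 3161)/(10704 - 5497) = (2114 + 3161)/5207 = 5275*(1/5207) = 5275/5207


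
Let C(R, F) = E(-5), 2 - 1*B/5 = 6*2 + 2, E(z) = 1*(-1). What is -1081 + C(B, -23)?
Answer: -1082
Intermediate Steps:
E(z) = -1
B = -60 (B = 10 - 5*(6*2 + 2) = 10 - 5*(12 + 2) = 10 - 5*14 = 10 - 70 = -60)
C(R, F) = -1
-1081 + C(B, -23) = -1081 - 1 = -1082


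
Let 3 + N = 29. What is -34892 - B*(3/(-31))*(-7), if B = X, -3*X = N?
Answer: -1081470/31 ≈ -34886.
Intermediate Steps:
N = 26 (N = -3 + 29 = 26)
X = -26/3 (X = -1/3*26 = -26/3 ≈ -8.6667)
B = -26/3 ≈ -8.6667
-34892 - B*(3/(-31))*(-7) = -34892 - (-26/(-31))*(-7) = -34892 - (-26*(-1)/31)*(-7) = -34892 - (-26/3*(-3/31))*(-7) = -34892 - 26*(-7)/31 = -34892 - 1*(-182/31) = -34892 + 182/31 = -1081470/31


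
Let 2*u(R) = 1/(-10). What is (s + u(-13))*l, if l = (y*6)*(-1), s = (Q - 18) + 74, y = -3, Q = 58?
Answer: 20511/10 ≈ 2051.1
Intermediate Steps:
u(R) = -1/20 (u(R) = (½)/(-10) = (½)*(-⅒) = -1/20)
s = 114 (s = (58 - 18) + 74 = 40 + 74 = 114)
l = 18 (l = -3*6*(-1) = -18*(-1) = 18)
(s + u(-13))*l = (114 - 1/20)*18 = (2279/20)*18 = 20511/10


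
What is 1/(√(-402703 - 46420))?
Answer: -I*√449123/449123 ≈ -0.0014922*I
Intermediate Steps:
1/(√(-402703 - 46420)) = 1/(√(-449123)) = 1/(I*√449123) = -I*√449123/449123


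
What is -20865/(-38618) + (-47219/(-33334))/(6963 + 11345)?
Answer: 276854177557/512342379976 ≈ 0.54037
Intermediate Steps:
-20865/(-38618) + (-47219/(-33334))/(6963 + 11345) = -20865*(-1/38618) - 47219*(-1/33334)/18308 = 20865/38618 + (47219/33334)*(1/18308) = 20865/38618 + 2053/26533864 = 276854177557/512342379976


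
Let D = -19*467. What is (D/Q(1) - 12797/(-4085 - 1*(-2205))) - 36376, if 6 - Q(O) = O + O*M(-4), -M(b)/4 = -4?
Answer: -735433673/20680 ≈ -35563.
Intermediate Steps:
M(b) = 16 (M(b) = -4*(-4) = 16)
Q(O) = 6 - 17*O (Q(O) = 6 - (O + O*16) = 6 - (O + 16*O) = 6 - 17*O)
D = -8873
(D/Q(1) - 12797/(-4085 - 1*(-2205))) - 36376 = (-8873/(6 - 17*1) - 12797/(-4085 - 1*(-2205))) - 36376 = (-8873/(6 - 17) - 12797/(-4085 + 2205)) - 36376 = (-8873/(-11) - 12797/(-1880)) - 36376 = (-8873*(-1/11) - 12797*(-1/1880)) - 36376 = (8873/11 + 12797/1880) - 36376 = 16822007/20680 - 36376 = -735433673/20680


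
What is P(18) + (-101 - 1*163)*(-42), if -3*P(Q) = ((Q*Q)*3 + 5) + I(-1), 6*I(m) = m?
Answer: 193723/18 ≈ 10762.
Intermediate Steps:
I(m) = m/6
P(Q) = -29/18 - Q² (P(Q) = -(((Q*Q)*3 + 5) + (⅙)*(-1))/3 = -((Q²*3 + 5) - ⅙)/3 = -((3*Q² + 5) - ⅙)/3 = -((5 + 3*Q²) - ⅙)/3 = -(29/6 + 3*Q²)/3 = -29/18 - Q²)
P(18) + (-101 - 1*163)*(-42) = (-29/18 - 1*18²) + (-101 - 1*163)*(-42) = (-29/18 - 1*324) + (-101 - 163)*(-42) = (-29/18 - 324) - 264*(-42) = -5861/18 + 11088 = 193723/18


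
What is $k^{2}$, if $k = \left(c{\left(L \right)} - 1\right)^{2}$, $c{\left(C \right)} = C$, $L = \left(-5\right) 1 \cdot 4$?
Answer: $194481$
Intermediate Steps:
$L = -20$ ($L = \left(-5\right) 4 = -20$)
$k = 441$ ($k = \left(-20 - 1\right)^{2} = \left(-21\right)^{2} = 441$)
$k^{2} = 441^{2} = 194481$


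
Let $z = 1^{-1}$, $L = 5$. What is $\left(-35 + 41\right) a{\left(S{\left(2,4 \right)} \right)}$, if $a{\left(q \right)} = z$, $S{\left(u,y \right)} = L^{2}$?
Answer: $6$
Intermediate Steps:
$S{\left(u,y \right)} = 25$ ($S{\left(u,y \right)} = 5^{2} = 25$)
$z = 1$
$a{\left(q \right)} = 1$
$\left(-35 + 41\right) a{\left(S{\left(2,4 \right)} \right)} = \left(-35 + 41\right) 1 = 6 \cdot 1 = 6$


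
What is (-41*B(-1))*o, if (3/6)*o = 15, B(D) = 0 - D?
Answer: -1230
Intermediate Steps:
B(D) = -D
o = 30 (o = 2*15 = 30)
(-41*B(-1))*o = -(-41)*(-1)*30 = -41*1*30 = -41*30 = -1230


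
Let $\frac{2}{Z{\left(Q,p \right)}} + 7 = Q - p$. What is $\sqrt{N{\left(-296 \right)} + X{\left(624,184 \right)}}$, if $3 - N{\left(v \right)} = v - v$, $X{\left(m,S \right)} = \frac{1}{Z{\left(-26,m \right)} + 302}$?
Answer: $\frac{\sqrt{29558080479}}{99206} \approx 1.733$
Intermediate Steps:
$Z{\left(Q,p \right)} = \frac{2}{-7 + Q - p}$ ($Z{\left(Q,p \right)} = \frac{2}{-7 + \left(Q - p\right)} = \frac{2}{-7 + Q - p}$)
$X{\left(m,S \right)} = \frac{1}{302 - \frac{2}{33 + m}}$ ($X{\left(m,S \right)} = \frac{1}{- \frac{2}{7 + m - -26} + 302} = \frac{1}{- \frac{2}{7 + m + 26} + 302} = \frac{1}{- \frac{2}{33 + m} + 302} = \frac{1}{302 - \frac{2}{33 + m}}$)
$N{\left(v \right)} = 3$ ($N{\left(v \right)} = 3 - \left(v - v\right) = 3 - 0 = 3 + 0 = 3$)
$\sqrt{N{\left(-296 \right)} + X{\left(624,184 \right)}} = \sqrt{3 + \frac{33 + 624}{2 \left(4982 + 151 \cdot 624\right)}} = \sqrt{3 + \frac{1}{2} \frac{1}{4982 + 94224} \cdot 657} = \sqrt{3 + \frac{1}{2} \cdot \frac{1}{99206} \cdot 657} = \sqrt{3 + \frac{657}{198412}} = \sqrt{\frac{595893}{198412}} = \frac{\sqrt{29558080479}}{99206}$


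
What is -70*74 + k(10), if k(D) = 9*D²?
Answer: -4280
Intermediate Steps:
-70*74 + k(10) = -70*74 + 9*10² = -5180 + 9*100 = -5180 + 900 = -4280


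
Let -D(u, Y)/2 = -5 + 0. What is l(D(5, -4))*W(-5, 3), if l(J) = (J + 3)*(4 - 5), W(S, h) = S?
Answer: 65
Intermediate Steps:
D(u, Y) = 10 (D(u, Y) = -2*(-5 + 0) = -2*(-5) = 10)
l(J) = -3 - J (l(J) = (3 + J)*(-1) = -3 - J)
l(D(5, -4))*W(-5, 3) = (-3 - 1*10)*(-5) = (-3 - 10)*(-5) = -13*(-5) = 65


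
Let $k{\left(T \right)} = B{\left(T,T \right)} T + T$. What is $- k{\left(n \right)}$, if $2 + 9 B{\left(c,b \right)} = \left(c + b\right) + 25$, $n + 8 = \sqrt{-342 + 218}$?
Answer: $\frac{376}{9} \approx 41.778$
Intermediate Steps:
$n = -8 + 2 i \sqrt{31}$ ($n = -8 + \sqrt{-342 + 218} = -8 + \sqrt{-124} = -8 + 2 i \sqrt{31} \approx -8.0 + 11.136 i$)
$B{\left(c,b \right)} = \frac{23}{9} + \frac{b}{9} + \frac{c}{9}$ ($B{\left(c,b \right)} = - \frac{2}{9} + \frac{\left(c + b\right) + 25}{9} = - \frac{2}{9} + \frac{\left(b + c\right) + 25}{9} = - \frac{2}{9} + \frac{25 + b + c}{9} = - \frac{2}{9} + \left(\frac{25}{9} + \frac{b}{9} + \frac{c}{9}\right) = \frac{23}{9} + \frac{b}{9} + \frac{c}{9}$)
$k{\left(T \right)} = T + T \left(\frac{23}{9} + \frac{2 T}{9}\right)$ ($k{\left(T \right)} = \left(\frac{23}{9} + \frac{T}{9} + \frac{T}{9}\right) T + T = \left(\frac{23}{9} + \frac{2 T}{9}\right) T + T = T \left(\frac{23}{9} + \frac{2 T}{9}\right) + T = T + T \left(\frac{23}{9} + \frac{2 T}{9}\right)$)
$- k{\left(n \right)} = - \frac{2 \left(-8 + 2 i \sqrt{31}\right) \left(16 - \left(8 - 2 i \sqrt{31}\right)\right)}{9} = - \frac{2 \left(-8 + 2 i \sqrt{31}\right) \left(8 + 2 i \sqrt{31}\right)}{9}$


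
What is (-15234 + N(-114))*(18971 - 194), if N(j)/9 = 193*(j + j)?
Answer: -7722416790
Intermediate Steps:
N(j) = 3474*j (N(j) = 9*(193*(j + j)) = 9*(193*(2*j)) = 9*(386*j) = 3474*j)
(-15234 + N(-114))*(18971 - 194) = (-15234 + 3474*(-114))*(18971 - 194) = (-15234 - 396036)*18777 = -411270*18777 = -7722416790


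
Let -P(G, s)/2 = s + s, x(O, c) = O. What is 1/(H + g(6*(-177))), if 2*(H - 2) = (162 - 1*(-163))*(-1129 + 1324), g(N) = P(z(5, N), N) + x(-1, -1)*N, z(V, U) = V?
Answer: 2/73999 ≈ 2.7027e-5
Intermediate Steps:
P(G, s) = -4*s (P(G, s) = -2*(s + s) = -4*s)
g(N) = -5*N (g(N) = -4*N - N = -5*N)
H = 63379/2 (H = 2 + ((162 - 1*(-163))*(-1129 + 1324))/2 = 2 + ((162 + 163)*195)/2 = 2 + (325*195)/2 = 2 + (1/2)*63375 = 2 + 63375/2 = 63379/2 ≈ 31690.)
1/(H + g(6*(-177))) = 1/(63379/2 - 30*(-177)) = 1/(63379/2 - 5*(-1062)) = 1/(63379/2 + 5310) = 1/(73999/2) = 2/73999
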